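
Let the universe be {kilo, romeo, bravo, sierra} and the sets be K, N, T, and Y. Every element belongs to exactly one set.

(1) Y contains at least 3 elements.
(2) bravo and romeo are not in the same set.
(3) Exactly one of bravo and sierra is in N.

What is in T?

T = {}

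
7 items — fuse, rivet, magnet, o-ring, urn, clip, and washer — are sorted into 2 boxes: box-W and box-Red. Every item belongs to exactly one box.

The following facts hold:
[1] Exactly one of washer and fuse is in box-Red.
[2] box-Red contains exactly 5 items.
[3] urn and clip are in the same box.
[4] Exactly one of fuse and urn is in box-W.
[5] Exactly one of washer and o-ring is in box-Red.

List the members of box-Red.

box-Red = {clip, magnet, rivet, urn, washer}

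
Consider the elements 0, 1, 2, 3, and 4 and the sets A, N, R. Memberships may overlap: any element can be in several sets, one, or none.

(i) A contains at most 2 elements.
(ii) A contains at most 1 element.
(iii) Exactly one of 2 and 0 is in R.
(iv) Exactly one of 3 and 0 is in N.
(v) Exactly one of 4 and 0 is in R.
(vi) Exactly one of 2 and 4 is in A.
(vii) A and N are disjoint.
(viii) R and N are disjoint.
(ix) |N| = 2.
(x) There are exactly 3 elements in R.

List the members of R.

R = {2, 3, 4}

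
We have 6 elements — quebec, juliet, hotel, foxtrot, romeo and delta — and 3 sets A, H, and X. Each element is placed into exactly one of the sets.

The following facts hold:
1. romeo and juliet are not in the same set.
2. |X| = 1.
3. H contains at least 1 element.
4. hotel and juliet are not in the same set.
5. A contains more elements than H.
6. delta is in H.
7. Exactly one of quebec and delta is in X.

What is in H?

H = {delta, juliet}

From (6): delta ∈ H.
(7) (exactly one): quebec ∈ X.
(2): X already has 1, so the rest are out.
Suppose juliet ∉ H: no assignment then satisfies all the clues, so juliet ∈ H.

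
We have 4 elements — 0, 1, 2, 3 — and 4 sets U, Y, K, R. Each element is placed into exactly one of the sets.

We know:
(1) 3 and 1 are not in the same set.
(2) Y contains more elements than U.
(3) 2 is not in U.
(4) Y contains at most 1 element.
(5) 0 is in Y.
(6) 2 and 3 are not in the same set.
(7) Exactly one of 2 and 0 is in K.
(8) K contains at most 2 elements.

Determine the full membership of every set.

U = {}; Y = {0}; K = {1, 2}; R = {3}

From (3): 2 ∉ U.
From (5): 0 ∈ Y.
(4): Y already has 1, so the rest are out.
(7) (exactly one): 2 ∈ K.
(6): 3 ∉ K.
Suppose 1 ∈ U: no assignment then satisfies all the clues, so 1 ∉ U.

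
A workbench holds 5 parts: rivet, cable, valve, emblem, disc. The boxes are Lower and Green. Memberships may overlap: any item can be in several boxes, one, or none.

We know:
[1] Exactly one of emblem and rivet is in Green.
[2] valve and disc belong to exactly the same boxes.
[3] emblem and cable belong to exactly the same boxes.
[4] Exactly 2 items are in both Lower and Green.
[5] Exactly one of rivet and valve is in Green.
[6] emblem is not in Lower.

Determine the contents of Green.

Green = {cable, disc, emblem, valve}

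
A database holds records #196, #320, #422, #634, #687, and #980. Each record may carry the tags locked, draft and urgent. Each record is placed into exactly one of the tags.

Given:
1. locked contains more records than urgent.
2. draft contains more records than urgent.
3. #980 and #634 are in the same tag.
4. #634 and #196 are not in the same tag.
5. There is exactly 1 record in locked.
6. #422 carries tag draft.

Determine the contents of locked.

locked = {#196}

From (6): #422 ∈ draft.
Suppose #196 ∉ locked: no assignment then satisfies all the clues, so #196 ∈ locked.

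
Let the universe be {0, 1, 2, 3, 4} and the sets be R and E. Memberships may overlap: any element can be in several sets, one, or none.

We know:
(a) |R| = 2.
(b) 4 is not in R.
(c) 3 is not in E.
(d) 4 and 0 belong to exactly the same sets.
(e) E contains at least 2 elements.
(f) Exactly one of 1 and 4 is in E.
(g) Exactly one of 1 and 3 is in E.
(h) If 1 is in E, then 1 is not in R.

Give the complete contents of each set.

From (b): 4 ∉ R.
From (c): 3 ∉ E.
(d): 0 matches 4: 0 ∉ R.
(g) (exactly one): 1 ∈ E.
(h): 1 ∉ R.
(a): only 2 candidates remain for R, so all are in.
(f) (exactly one): 4 ∉ E.
(d): 0 matches 4: 0 ∉ E.
(e): only 2 candidates remain for E, so all are in.

R = {2, 3}; E = {1, 2}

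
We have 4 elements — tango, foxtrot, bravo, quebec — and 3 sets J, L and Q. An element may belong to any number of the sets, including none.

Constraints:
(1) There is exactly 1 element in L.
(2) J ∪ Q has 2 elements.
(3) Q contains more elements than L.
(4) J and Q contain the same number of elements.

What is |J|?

2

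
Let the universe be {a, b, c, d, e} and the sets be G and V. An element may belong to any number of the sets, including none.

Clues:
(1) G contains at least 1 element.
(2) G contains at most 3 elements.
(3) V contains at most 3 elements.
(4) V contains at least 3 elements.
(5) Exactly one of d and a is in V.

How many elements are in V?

3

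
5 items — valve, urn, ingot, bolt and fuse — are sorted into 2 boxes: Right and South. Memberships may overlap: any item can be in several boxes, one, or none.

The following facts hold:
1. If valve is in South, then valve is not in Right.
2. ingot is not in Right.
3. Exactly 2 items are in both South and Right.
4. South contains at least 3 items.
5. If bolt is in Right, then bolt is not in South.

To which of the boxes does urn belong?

From (2): ingot ∉ Right.
Suppose urn ∉ Right: no assignment then satisfies all the clues, so urn ∈ Right.

urn: Right, South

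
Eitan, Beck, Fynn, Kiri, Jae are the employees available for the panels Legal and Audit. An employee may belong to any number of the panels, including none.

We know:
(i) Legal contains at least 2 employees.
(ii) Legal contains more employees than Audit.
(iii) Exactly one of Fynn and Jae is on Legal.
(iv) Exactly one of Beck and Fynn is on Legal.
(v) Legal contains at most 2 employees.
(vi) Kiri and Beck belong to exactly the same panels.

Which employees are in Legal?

Legal = {Eitan, Fynn}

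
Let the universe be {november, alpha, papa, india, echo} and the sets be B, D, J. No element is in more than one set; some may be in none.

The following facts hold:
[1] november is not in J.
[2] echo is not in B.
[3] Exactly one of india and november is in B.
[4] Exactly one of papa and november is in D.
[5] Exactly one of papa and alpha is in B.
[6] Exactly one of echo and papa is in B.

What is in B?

B = {india, papa}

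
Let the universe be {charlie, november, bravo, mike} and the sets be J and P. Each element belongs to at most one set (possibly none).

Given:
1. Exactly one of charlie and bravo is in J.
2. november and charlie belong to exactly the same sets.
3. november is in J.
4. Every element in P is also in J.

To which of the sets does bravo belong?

bravo: none

From (3): november ∈ J.
(2): charlie matches november: charlie ∈ J.
(1) (exactly one): bravo ∉ J.
(4) contrapositive: bravo ∉ P.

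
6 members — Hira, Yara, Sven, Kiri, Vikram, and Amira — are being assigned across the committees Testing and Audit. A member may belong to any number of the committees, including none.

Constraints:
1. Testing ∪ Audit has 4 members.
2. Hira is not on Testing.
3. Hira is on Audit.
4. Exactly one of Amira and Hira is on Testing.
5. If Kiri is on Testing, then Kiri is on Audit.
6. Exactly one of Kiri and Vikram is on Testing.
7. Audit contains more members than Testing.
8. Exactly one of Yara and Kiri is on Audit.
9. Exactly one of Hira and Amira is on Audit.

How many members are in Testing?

2

From (2): Hira ∉ Testing.
From (3): Hira ∈ Audit.
(4) (exactly one): Amira ∈ Testing.
(9) (exactly one): Amira ∉ Audit.
Suppose Yara ∈ Testing: no assignment then satisfies all the clues, so Yara ∉ Testing.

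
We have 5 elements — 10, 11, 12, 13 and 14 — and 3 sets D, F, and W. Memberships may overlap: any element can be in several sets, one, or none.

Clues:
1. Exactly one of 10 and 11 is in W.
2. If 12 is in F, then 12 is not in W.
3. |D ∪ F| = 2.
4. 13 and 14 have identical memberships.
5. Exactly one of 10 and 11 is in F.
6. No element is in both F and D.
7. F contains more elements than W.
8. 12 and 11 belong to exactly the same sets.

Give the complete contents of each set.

D = {}; F = {11, 12}; W = {10}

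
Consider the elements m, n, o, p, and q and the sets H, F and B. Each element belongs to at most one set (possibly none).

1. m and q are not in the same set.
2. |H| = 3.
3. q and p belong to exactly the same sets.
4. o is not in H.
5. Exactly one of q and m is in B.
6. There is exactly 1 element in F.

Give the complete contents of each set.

H = {n, p, q}; F = {o}; B = {m}

From (4): o ∉ H.
Suppose m ∈ H: no assignment then satisfies all the clues, so m ∉ H.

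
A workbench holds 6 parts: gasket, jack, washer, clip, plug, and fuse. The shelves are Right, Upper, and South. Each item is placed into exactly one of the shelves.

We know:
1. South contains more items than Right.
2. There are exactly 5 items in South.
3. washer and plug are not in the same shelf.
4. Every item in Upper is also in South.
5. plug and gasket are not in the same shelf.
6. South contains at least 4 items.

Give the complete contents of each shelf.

Right = {plug}; Upper = {}; South = {clip, fuse, gasket, jack, washer}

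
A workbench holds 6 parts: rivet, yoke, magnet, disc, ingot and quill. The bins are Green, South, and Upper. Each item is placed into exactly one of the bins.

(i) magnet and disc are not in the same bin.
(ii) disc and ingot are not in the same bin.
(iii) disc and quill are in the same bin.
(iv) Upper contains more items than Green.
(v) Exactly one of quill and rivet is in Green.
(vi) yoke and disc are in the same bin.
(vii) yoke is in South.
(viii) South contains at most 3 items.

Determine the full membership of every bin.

Green = {rivet}; South = {disc, quill, yoke}; Upper = {ingot, magnet}

From (vii): yoke ∈ South.
(vi): disc matches yoke: disc ∉ Green.
(vi): disc matches yoke: disc ∈ South.
(i): magnet ∉ South.
(ii): ingot ∉ South.
(iii): quill matches disc: quill ∉ Green.
(iii): quill matches disc: quill ∈ South.
(v) (exactly one): rivet ∈ Green.
Suppose magnet ∈ Green: no assignment then satisfies all the clues, so magnet ∉ Green.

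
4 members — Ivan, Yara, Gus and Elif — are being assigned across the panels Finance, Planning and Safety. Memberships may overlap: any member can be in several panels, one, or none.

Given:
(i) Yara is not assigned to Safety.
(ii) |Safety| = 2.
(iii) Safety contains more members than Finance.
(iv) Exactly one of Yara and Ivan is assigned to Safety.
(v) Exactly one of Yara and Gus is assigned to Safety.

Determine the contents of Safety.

Safety = {Gus, Ivan}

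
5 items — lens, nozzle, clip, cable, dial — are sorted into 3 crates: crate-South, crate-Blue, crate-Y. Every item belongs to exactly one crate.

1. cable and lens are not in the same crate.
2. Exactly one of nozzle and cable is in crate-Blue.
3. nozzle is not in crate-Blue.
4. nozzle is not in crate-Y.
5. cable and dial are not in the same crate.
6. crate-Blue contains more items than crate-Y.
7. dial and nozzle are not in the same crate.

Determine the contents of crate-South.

crate-South = {lens, nozzle}

From (3): nozzle ∉ crate-Blue.
From (4): nozzle ∉ crate-Y.
(2) (exactly one): cable ∈ crate-Blue.
(5): dial ∉ crate-Blue.
Only one crate left: nozzle ∈ crate-South.
(1): lens ∉ crate-Blue.
(7): dial ∉ crate-South.
Only one crate left: dial ∈ crate-Y.
Suppose lens ∉ crate-South: no assignment then satisfies all the clues, so lens ∈ crate-South.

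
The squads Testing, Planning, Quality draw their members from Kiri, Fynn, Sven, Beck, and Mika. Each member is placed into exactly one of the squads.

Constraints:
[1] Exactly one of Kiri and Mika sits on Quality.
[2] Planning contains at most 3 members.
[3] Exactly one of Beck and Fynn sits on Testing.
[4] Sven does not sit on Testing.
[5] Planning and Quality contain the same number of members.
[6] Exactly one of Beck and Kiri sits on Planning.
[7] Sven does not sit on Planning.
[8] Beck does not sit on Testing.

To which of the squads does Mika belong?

Mika: Planning

From (4): Sven ∉ Testing.
From (7): Sven ∉ Planning.
From (8): Beck ∉ Testing.
(3) (exactly one): Fynn ∈ Testing.
Only one squad left: Sven ∈ Quality.
Suppose Mika ∈ Testing: no assignment then satisfies all the clues, so Mika ∉ Testing.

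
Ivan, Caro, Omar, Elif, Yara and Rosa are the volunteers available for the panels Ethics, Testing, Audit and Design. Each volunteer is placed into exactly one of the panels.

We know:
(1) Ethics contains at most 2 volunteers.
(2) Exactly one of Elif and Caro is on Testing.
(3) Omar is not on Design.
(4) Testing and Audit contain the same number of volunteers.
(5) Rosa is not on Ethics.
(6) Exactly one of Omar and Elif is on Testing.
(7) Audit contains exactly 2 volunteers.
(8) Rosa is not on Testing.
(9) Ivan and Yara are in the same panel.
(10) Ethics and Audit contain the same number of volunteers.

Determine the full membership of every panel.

Ethics = {Ivan, Yara}; Testing = {Caro, Omar}; Audit = {Elif, Rosa}; Design = {}

From (3): Omar ∉ Design.
From (5): Rosa ∉ Ethics.
From (8): Rosa ∉ Testing.
Suppose Ivan ∉ Ethics: no assignment then satisfies all the clues, so Ivan ∈ Ethics.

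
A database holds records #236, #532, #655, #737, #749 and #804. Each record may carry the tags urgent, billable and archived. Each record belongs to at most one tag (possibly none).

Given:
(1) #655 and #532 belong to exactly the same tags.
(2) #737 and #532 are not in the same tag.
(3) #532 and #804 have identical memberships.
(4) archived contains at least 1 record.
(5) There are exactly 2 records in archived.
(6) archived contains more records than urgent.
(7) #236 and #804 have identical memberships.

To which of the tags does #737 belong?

#737: archived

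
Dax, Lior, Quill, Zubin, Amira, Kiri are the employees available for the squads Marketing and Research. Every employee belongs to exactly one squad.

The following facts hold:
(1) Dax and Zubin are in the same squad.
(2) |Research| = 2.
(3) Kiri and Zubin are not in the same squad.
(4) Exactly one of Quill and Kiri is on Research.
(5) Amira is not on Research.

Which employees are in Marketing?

Marketing = {Amira, Dax, Quill, Zubin}

From (5): Amira ∉ Research.
Only one squad left: Amira ∈ Marketing.
Suppose Dax ∉ Marketing: no assignment then satisfies all the clues, so Dax ∈ Marketing.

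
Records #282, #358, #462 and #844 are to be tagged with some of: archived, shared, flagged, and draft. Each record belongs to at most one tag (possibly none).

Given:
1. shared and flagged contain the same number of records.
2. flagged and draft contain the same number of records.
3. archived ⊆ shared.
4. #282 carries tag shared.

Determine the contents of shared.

shared = {#282}

From (4): #282 ∈ shared.
Suppose #358 ∈ shared: no assignment then satisfies all the clues, so #358 ∉ shared.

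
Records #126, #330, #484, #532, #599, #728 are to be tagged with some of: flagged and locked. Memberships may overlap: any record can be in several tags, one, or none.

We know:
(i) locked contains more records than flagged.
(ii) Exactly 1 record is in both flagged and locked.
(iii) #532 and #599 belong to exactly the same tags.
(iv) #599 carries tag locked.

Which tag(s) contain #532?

#532: locked

From (iv): #599 ∈ locked.
(iii): #532 matches #599: #532 ∈ locked.
Suppose #532 ∈ flagged: no assignment then satisfies all the clues, so #532 ∉ flagged.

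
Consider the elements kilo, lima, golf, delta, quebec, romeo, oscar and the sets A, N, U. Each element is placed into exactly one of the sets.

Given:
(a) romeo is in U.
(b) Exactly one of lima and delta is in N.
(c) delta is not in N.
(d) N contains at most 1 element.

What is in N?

N = {lima}

From (a): romeo ∈ U.
From (c): delta ∉ N.
(b) (exactly one): lima ∈ N.
(d): N already has 1, so the rest are out.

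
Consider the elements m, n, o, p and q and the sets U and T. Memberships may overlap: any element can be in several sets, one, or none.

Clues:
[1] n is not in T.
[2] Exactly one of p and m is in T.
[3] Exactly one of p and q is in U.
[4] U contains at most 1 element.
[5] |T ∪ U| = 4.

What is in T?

T = {m, o, q}

From (1): n ∉ T.
Suppose m ∉ T: no assignment then satisfies all the clues, so m ∈ T.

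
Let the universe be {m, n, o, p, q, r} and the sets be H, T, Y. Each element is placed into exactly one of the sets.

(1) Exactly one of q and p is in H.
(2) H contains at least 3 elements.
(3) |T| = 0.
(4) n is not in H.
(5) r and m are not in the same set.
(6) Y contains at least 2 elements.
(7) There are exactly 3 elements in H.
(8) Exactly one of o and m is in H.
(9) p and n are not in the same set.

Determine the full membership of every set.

From (4): n ∉ H.
(3): T already has 0, so the rest are out.
Only one set left: n ∈ Y.
(9): p ∉ Y.
Only one set left: p ∈ H.
(1) (exactly one): q ∉ H.
Only one set left: q ∈ Y.
Suppose m ∈ H: no assignment then satisfies all the clues, so m ∉ H.

H = {o, p, r}; T = {}; Y = {m, n, q}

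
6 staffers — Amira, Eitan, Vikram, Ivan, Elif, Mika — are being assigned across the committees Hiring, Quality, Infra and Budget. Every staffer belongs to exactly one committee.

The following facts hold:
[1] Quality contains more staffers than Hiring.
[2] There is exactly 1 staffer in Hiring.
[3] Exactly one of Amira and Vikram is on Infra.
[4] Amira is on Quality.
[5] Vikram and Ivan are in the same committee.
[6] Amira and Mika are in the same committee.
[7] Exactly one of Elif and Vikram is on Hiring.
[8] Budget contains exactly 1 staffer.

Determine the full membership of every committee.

Hiring = {Elif}; Quality = {Amira, Mika}; Infra = {Ivan, Vikram}; Budget = {Eitan}

From (4): Amira ∈ Quality.
(3) (exactly one): Vikram ∈ Infra.
(5): Ivan matches Vikram: Ivan ∉ Hiring.
(5): Ivan matches Vikram: Ivan ∉ Quality.
(5): Ivan matches Vikram: Ivan ∈ Infra.
(6): Mika matches Amira: Mika ∉ Hiring.
(6): Mika matches Amira: Mika ∈ Quality.
(7) (exactly one): Elif ∈ Hiring.
(8): only 1 candidates remain for Budget, so all are in.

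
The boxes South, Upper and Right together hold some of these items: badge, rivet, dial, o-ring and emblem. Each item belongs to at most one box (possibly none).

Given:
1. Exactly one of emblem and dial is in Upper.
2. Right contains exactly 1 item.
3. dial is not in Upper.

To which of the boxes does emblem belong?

emblem: Upper

From (3): dial ∉ Upper.
(1) (exactly one): emblem ∈ Upper.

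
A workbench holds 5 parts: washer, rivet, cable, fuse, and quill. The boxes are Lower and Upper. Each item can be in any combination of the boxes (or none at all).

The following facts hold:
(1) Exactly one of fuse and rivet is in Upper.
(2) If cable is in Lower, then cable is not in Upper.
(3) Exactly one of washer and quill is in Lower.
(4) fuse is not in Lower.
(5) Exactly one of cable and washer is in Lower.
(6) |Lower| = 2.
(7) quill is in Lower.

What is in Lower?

Lower = {cable, quill}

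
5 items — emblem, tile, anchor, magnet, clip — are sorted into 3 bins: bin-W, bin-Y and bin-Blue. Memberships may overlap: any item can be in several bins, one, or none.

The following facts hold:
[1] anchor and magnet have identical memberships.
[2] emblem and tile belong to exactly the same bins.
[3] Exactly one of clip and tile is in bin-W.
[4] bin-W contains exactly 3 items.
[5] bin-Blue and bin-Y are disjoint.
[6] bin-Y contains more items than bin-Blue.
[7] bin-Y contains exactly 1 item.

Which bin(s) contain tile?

tile: none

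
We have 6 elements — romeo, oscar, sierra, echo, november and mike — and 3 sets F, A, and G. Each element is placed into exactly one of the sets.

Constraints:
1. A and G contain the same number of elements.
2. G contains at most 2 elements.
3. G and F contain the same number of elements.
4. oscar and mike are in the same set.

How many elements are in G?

2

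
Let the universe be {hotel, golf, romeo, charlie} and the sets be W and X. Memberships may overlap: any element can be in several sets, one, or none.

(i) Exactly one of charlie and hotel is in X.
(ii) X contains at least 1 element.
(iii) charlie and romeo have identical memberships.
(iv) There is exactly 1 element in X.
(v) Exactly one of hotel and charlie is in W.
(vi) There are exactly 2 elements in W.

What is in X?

X = {hotel}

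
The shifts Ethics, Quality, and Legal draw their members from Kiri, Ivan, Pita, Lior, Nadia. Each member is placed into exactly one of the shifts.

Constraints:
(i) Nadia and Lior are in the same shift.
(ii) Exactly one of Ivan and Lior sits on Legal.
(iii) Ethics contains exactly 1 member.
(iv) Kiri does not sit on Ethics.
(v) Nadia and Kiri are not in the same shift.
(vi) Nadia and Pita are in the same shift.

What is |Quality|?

1

From (iv): Kiri ∉ Ethics.
Suppose Kiri ∉ Quality: no assignment then satisfies all the clues, so Kiri ∈ Quality.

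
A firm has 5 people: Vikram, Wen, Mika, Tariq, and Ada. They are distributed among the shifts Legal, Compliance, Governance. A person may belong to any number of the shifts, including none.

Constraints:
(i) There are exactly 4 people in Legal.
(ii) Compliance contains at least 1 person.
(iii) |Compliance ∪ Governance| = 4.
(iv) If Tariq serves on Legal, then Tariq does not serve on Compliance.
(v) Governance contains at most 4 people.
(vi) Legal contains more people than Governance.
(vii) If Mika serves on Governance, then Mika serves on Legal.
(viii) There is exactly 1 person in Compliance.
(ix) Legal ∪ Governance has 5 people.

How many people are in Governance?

3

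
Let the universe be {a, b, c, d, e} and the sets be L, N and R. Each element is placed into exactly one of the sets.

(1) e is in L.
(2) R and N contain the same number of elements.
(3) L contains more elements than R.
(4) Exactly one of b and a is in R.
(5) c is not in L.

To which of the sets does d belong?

From (1): e ∈ L.
From (5): c ∉ L.
Suppose d ∉ L: no assignment then satisfies all the clues, so d ∈ L.

d: L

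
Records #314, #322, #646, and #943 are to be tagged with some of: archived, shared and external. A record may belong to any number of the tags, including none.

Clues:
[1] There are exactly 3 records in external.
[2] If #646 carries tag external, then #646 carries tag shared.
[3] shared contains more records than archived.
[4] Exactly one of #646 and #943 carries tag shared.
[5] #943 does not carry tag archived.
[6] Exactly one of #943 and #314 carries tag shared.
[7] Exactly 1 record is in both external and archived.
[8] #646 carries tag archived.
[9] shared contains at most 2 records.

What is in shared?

shared = {#314, #646}

From (5): #943 ∉ archived.
From (8): #646 ∈ archived.
Suppose #314 ∉ shared: no assignment then satisfies all the clues, so #314 ∈ shared.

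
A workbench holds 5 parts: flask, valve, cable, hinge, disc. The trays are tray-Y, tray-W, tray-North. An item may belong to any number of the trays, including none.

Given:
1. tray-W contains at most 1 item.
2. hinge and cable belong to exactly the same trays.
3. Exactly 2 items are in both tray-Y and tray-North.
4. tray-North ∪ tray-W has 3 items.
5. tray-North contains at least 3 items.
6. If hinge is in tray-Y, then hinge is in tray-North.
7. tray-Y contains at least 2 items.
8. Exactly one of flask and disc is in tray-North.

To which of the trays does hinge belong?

hinge: tray-North, tray-Y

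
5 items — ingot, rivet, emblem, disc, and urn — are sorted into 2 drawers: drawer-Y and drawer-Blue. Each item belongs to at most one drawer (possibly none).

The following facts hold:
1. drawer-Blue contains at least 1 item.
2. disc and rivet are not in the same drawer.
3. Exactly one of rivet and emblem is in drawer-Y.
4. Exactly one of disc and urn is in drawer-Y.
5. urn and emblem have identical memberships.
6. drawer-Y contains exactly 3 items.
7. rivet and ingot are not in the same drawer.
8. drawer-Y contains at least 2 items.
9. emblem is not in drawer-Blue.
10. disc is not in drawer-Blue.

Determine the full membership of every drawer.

drawer-Y = {emblem, ingot, urn}; drawer-Blue = {rivet}

From (9): emblem ∉ drawer-Blue.
From (10): disc ∉ drawer-Blue.
(5): urn matches emblem: urn ∉ drawer-Blue.
Suppose ingot ∉ drawer-Y: no assignment then satisfies all the clues, so ingot ∈ drawer-Y.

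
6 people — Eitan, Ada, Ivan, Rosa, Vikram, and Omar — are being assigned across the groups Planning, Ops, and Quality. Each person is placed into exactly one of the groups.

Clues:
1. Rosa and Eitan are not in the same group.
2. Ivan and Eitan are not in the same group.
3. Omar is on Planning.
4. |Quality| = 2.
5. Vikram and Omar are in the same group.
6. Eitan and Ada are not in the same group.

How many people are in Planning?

From (3): Omar ∈ Planning.
(5): Vikram matches Omar: Vikram ∈ Planning.
Suppose Eitan ∈ Quality: no assignment then satisfies all the clues, so Eitan ∉ Quality.

3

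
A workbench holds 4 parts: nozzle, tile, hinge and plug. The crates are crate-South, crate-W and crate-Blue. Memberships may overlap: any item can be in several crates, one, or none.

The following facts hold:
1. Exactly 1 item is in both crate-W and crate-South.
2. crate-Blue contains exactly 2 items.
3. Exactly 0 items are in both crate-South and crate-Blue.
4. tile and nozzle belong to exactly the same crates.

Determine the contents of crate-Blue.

crate-Blue = {nozzle, tile}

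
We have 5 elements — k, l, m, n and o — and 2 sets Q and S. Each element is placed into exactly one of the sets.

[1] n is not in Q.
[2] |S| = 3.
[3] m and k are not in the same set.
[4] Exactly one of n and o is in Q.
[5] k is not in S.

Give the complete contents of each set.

Q = {k, o}; S = {l, m, n}

From (1): n ∉ Q.
From (5): k ∉ S.
(4) (exactly one): o ∈ Q.
Only one set left: k ∈ Q.
Only one set left: n ∈ S.
(2): only 3 candidates remain for S, so all are in.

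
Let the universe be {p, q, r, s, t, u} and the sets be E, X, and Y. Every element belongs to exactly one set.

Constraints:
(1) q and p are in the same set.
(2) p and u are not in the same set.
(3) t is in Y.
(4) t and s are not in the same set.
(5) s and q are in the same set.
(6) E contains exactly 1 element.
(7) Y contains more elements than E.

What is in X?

X = {p, q, s}

From (3): t ∈ Y.
(4): s ∉ Y.
(5): q matches s: q ∉ Y.
(1): p matches q: p ∉ Y.
Suppose p ∉ X: no assignment then satisfies all the clues, so p ∈ X.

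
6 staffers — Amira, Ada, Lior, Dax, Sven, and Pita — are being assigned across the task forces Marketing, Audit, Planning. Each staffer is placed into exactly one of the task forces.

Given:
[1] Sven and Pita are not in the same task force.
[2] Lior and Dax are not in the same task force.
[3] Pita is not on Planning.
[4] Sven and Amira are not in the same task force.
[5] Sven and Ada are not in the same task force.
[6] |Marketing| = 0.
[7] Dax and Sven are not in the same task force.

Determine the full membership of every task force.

Marketing = {}; Audit = {Ada, Amira, Dax, Pita}; Planning = {Lior, Sven}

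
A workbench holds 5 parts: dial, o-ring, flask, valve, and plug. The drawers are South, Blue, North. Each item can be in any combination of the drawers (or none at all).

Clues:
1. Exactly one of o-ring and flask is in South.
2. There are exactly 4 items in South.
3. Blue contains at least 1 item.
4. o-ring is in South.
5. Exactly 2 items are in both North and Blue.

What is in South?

From (4): o-ring ∈ South.
(1) (exactly one): flask ∉ South.
(2): only 4 candidates remain for South, so all are in.

South = {dial, o-ring, plug, valve}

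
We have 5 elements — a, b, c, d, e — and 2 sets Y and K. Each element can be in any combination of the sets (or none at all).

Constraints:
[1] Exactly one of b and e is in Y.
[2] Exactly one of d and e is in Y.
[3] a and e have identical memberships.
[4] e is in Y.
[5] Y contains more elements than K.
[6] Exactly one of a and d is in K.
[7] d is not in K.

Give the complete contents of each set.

Y = {a, c, e}; K = {a, e}

From (4): e ∈ Y.
From (7): d ∉ K.
(1) (exactly one): b ∉ Y.
(2) (exactly one): d ∉ Y.
(3): a matches e: a ∈ Y.
(6) (exactly one): a ∈ K.
(3): e matches a: e ∈ K.
Suppose b ∈ K: no assignment then satisfies all the clues, so b ∉ K.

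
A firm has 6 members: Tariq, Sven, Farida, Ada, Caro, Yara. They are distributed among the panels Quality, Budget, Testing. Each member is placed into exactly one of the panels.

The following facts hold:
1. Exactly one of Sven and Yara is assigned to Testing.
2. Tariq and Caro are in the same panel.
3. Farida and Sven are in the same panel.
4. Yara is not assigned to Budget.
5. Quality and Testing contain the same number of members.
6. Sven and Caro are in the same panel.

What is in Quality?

Quality = {Ada}

From (4): Yara ∉ Budget.
Suppose Tariq ∈ Quality: no assignment then satisfies all the clues, so Tariq ∉ Quality.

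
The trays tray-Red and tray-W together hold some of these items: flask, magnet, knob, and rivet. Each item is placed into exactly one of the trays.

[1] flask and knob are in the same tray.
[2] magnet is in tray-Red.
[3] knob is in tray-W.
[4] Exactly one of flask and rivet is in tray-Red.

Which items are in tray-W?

From (2): magnet ∈ tray-Red.
From (3): knob ∈ tray-W.
(1): flask matches knob: flask ∉ tray-Red.
(1): flask matches knob: flask ∈ tray-W.
(4) (exactly one): rivet ∈ tray-Red.

tray-W = {flask, knob}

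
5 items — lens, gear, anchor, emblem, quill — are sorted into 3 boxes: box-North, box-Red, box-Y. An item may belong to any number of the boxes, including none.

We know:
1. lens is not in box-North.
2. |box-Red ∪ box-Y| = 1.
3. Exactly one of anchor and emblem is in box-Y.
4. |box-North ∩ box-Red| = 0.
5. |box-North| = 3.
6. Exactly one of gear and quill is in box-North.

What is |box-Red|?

0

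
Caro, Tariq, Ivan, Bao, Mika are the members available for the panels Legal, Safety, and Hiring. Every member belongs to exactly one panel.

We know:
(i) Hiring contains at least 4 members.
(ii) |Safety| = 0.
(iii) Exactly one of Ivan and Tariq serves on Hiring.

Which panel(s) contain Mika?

Mika: Hiring

(ii): Safety already has 0, so the rest are out.
Suppose Mika ∈ Legal: no assignment then satisfies all the clues, so Mika ∉ Legal.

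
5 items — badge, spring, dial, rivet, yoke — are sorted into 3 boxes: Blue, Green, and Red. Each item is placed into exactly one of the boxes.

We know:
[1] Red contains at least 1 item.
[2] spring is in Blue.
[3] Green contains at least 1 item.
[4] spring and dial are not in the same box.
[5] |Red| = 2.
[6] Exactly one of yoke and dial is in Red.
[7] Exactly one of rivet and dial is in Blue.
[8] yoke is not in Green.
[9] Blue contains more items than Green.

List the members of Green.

Green = {dial}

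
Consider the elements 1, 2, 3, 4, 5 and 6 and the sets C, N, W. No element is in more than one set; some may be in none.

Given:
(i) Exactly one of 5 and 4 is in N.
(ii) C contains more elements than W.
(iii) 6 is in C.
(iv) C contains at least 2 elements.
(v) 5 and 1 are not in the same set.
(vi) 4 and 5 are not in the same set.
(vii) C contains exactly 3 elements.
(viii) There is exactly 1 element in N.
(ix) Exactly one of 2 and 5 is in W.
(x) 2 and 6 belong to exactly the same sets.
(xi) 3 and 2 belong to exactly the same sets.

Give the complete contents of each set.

From (iii): 6 ∈ C.
(x): 2 matches 6: 2 ∈ C.
(xi): 3 matches 2: 3 ∈ C.
(vii): C already has 3, so the rest are out.
(ix) (exactly one): 5 ∈ W.
(i) (exactly one): 4 ∈ N.
(v): 1 ∉ W.
(viii): N already has 1, so the rest are out.

C = {2, 3, 6}; N = {4}; W = {5}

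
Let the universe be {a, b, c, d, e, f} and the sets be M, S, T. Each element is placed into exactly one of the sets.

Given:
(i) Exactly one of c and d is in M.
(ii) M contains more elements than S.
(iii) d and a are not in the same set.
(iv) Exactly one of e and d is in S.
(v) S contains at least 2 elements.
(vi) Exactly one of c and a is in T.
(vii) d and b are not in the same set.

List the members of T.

T = {a}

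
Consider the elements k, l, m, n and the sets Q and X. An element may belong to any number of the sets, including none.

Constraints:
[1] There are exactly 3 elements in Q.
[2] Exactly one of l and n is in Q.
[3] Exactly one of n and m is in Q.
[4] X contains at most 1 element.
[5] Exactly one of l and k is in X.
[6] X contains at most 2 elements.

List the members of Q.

Q = {k, l, m}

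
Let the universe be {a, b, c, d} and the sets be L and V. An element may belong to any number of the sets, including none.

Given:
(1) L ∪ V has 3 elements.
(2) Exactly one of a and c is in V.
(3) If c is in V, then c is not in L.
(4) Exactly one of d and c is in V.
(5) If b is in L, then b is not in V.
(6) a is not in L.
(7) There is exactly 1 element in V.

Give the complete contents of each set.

L = {b, d}; V = {c}

From (6): a ∉ L.
Suppose a ∈ V: no assignment then satisfies all the clues, so a ∉ V.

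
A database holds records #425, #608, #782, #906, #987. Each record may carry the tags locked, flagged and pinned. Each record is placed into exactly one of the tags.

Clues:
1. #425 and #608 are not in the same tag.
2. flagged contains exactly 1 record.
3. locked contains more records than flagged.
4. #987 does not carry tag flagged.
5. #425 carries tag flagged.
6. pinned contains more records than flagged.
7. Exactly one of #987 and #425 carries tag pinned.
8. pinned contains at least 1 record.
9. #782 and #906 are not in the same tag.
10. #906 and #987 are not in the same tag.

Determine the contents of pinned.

pinned = {#782, #987}

From (4): #987 ∉ flagged.
From (5): #425 ∈ flagged.
(1): #608 ∉ flagged.
(2): flagged already has 1, so the rest are out.
(7) (exactly one): #987 ∈ pinned.
(10): #906 ∉ pinned.
Only one tag left: #906 ∈ locked.
(9): #782 ∉ locked.
Only one tag left: #782 ∈ pinned.
Suppose #608 ∈ pinned: no assignment then satisfies all the clues, so #608 ∉ pinned.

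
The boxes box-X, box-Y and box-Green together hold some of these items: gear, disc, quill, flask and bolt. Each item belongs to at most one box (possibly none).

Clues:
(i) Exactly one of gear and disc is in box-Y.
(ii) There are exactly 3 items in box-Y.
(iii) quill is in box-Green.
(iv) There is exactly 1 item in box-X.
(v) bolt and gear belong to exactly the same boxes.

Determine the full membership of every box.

box-X = {disc}; box-Y = {bolt, flask, gear}; box-Green = {quill}

From (iii): quill ∈ box-Green.
Suppose gear ∈ box-X: no assignment then satisfies all the clues, so gear ∉ box-X.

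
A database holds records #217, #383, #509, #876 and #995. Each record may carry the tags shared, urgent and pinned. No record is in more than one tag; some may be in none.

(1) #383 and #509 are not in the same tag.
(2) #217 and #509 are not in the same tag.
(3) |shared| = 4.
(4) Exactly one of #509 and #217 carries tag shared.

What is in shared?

shared = {#217, #383, #876, #995}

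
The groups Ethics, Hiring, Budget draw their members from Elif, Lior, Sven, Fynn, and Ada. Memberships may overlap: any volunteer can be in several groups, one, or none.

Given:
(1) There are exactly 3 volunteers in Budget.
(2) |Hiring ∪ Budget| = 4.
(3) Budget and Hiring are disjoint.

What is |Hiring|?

1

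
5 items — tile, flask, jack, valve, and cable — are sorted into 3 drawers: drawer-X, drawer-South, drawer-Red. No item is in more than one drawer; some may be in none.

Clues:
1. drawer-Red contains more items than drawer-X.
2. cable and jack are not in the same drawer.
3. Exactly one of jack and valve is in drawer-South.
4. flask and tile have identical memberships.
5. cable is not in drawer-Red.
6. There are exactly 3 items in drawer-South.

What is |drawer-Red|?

From (5): cable ∉ drawer-Red.
Suppose tile ∈ drawer-X: no assignment then satisfies all the clues, so tile ∉ drawer-X.

1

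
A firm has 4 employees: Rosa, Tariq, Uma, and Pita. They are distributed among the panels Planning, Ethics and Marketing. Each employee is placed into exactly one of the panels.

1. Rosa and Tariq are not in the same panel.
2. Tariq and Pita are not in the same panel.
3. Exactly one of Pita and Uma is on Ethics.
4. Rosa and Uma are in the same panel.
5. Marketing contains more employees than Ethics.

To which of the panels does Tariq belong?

Tariq: Planning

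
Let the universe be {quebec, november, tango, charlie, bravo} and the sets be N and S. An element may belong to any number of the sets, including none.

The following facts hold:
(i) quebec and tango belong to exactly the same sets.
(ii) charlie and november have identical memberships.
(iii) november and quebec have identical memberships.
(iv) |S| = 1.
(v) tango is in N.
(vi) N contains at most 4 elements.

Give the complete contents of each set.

From (v): tango ∈ N.
(i): quebec matches tango: quebec ∈ N.
(iii): november matches quebec: november ∈ N.
(ii): charlie matches november: charlie ∈ N.
(vi): N already has 4, so the rest are out.
Suppose quebec ∈ S: no assignment then satisfies all the clues, so quebec ∉ S.

N = {charlie, november, quebec, tango}; S = {bravo}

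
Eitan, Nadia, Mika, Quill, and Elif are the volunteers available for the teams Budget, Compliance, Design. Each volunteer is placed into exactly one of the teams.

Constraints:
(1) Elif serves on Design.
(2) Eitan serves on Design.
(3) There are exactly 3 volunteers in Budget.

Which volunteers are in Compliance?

From (1): Elif ∈ Design.
From (2): Eitan ∈ Design.
(3): only 3 candidates remain for Budget, so all are in.

Compliance = {}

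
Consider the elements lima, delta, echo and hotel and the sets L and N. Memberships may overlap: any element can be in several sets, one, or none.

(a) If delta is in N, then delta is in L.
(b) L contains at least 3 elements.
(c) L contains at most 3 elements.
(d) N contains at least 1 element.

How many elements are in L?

3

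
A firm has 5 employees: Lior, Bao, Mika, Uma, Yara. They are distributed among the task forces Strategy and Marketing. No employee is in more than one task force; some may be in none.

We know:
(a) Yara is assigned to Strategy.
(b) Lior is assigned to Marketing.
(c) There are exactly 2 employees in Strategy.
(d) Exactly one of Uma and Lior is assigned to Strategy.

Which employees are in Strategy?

From (a): Yara ∈ Strategy.
From (b): Lior ∈ Marketing.
(d) (exactly one): Uma ∈ Strategy.
(c): Strategy already has 2, so the rest are out.

Strategy = {Uma, Yara}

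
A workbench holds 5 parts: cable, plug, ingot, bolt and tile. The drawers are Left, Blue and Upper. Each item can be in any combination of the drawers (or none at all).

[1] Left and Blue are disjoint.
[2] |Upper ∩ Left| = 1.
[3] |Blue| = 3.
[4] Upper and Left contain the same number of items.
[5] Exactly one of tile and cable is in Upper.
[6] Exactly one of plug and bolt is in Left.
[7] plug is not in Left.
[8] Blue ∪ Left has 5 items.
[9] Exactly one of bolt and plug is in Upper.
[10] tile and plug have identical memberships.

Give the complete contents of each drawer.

Left = {bolt, ingot}; Blue = {cable, plug, tile}; Upper = {bolt, cable}

From (7): plug ∉ Left.
(6) (exactly one): bolt ∈ Left.
(10): tile matches plug: tile ∉ Left.
(1) (disjoint): bolt ∉ Blue.
Suppose cable ∈ Left: no assignment then satisfies all the clues, so cable ∉ Left.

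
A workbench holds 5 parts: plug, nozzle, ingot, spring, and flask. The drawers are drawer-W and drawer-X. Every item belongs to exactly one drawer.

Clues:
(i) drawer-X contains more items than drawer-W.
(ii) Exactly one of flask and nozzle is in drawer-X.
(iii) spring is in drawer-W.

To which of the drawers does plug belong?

plug: drawer-X

From (iii): spring ∈ drawer-W.
Suppose plug ∈ drawer-W: no assignment then satisfies all the clues, so plug ∉ drawer-W.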